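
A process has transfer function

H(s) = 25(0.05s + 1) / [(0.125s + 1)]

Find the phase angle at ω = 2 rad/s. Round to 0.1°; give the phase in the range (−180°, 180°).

-8.3°

At ω = 2 rad/s:
zero (1 + j2·0.05) = 1 + j0.1 → |·| ≈ 1.005, ∠ ≈ 5.71°
pole (1 + j2·0.125) = 1 + j0.25 → |·| ≈ 1.0308, ∠ ≈ 14.04°
∠H = (5.71°) − (14.04°) = -8.33°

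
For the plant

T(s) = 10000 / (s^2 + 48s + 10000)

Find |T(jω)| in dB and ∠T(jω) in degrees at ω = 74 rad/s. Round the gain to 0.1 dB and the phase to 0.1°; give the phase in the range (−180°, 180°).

4.8 dB, -38.1°

At s = jω = j74:
quadratic: (j74)² + 48·j74 + 10000 = 4524 + j3552 → |·| ≈ 5751.8, ∠ ≈ 38.14°
|T| = 10000 / 5751.8 ≈ 1.7386
Gain = 20 log₁₀(1.7386) ≈ 4.80 dB
∠T = 0.00° − 38.14° = -38.14°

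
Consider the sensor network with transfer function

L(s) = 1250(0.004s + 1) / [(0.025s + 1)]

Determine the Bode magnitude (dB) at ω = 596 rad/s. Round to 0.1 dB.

At ω = 596 rad/s:
zero (1 + j596·0.004) = 1 + j2.384 → |·| ≈ 2.5852, ∠ ≈ 67.24°
pole (1 + j596·0.025) = 1 + j14.9 → |·| ≈ 14.934, ∠ ≈ 86.16°
|L| = 1250 · 2.5852 / (14.934) ≈ 216.39
Gain = 20 log₁₀(216.39) ≈ 46.70 dB

46.7 dB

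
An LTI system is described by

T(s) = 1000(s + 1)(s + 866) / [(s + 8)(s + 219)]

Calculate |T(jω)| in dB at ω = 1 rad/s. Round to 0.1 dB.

At s = jω = j1:
zero (s+1): 1 + j1 → |·| = √(1²+1²) = √2 ≈ 1.4142, ∠ = arctan(1/1) ≈ 45.00°
zero (s+866): 866 + j1 → |·| = √(866²+1²) = √749957 ≈ 866, ∠ = arctan(1/866) ≈ 0.07°
pole (s+8): 8 + j1 → |·| = √(8²+1²) = √65 ≈ 8.0623, ∠ = arctan(1/8) ≈ 7.13°
pole (s+219): 219 + j1 → |·| = √(219²+1²) = √47962 ≈ 219, ∠ = arctan(1/219) ≈ 0.26°
|T| = 1000 · 1224.7 / 1765.6 ≈ 693.65
Gain = 20 log₁₀(693.65) ≈ 56.82 dB

56.8 dB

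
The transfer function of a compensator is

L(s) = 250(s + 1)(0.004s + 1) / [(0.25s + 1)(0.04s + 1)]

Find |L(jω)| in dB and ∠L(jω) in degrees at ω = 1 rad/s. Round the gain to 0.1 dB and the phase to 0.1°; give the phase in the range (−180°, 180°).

At ω = 1 rad/s:
zero (1 + j1·1) = 1 + j1 → |·| ≈ 1.4142, ∠ ≈ 45.00°
zero (1 + j1·0.004) = 1 + j0.004 → |·| ≈ 1, ∠ ≈ 0.23°
pole (1 + j1·0.25) = 1 + j0.25 → |·| ≈ 1.0308, ∠ ≈ 14.04°
pole (1 + j1·0.04) = 1 + j0.04 → |·| ≈ 1.0008, ∠ ≈ 2.29°
|L| = 250 · 1.4142 · 1 / (1.0308 · 1.0008) ≈ 342.71
Gain = 20 log₁₀(342.71) ≈ 50.70 dB
∠L = (45.00° + 0.23°) − (14.04° + 2.29°) = 28.90°

50.7 dB, 28.9°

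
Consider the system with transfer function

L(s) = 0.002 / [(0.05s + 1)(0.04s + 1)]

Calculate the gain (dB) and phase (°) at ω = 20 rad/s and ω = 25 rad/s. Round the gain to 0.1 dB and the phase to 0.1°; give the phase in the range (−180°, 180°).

ω = 20: -59.1 dB, -83.7°; ω = 25: -61.1 dB, -96.3°

At ω = 20 rad/s:
pole (1 + j20·0.05) = 1 + j1 → |·| ≈ 1.4142, ∠ ≈ 45.00°
pole (1 + j20·0.04) = 1 + j0.8 → |·| ≈ 1.2806, ∠ ≈ 38.66°
|L| = 0.002 · 1 / (1.4142 · 1.2806) ≈ 0.0011043
Gain = 20 log₁₀(0.0011043) ≈ -59.14 dB
∠L = (0°) − (45.00° + 38.66°) = -83.66°

At ω = 25 rad/s:
pole (1 + j25·0.05) = 1 + j1.25 → |·| ≈ 1.6008, ∠ ≈ 51.34°
pole (1 + j25·0.04) = 1 + j1 → |·| ≈ 1.4142, ∠ ≈ 45.00°
|L| = 0.002 · 1 / (1.6008 · 1.4142) ≈ 0.00088345
Gain = 20 log₁₀(0.00088345) ≈ -61.08 dB
∠L = (0°) − (51.34° + 45.00°) = -96.34°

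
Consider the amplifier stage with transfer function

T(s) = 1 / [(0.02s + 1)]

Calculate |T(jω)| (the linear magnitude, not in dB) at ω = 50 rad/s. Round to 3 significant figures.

0.707

At ω = 50 rad/s:
pole (1 + j50·0.02) = 1 + j1 → |·| ≈ 1.4142, ∠ ≈ 45.00°
|T| = 1 · 1 / (1.4142) ≈ 0.70711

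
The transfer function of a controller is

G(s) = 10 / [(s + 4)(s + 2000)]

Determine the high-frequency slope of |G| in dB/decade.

Each pole contributes −20 dB/decade at high frequency; each zero contributes +20 dB/decade.
Net: 0 zero(s) − 2 pole(s) → -40 dB/decade.

-40 dB/decade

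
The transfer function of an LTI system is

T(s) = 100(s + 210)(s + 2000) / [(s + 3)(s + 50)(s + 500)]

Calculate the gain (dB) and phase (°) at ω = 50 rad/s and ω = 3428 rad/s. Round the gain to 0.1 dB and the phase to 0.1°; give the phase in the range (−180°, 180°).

At s = jω = j50:
zero (s+210): 210 + j50 → |·| = √(210²+50²) = √46600 ≈ 215.87, ∠ = arctan(50/210) ≈ 13.39°
zero (s+2000): 2000 + j50 → |·| = √(2000²+50²) = √4002500 ≈ 2000.6, ∠ = arctan(50/2000) ≈ 1.43°
pole (s+3): 3 + j50 → |·| = √(3²+50²) = √2509 ≈ 50.09, ∠ = arctan(50/3) ≈ 86.57°
pole (s+50): 50 + j50 → |·| = √(50²+50²) = √5000 ≈ 70.711, ∠ = arctan(50/50) ≈ 45.00°
pole (s+500): 500 + j50 → |·| = √(500²+50²) = √252500 ≈ 502.49, ∠ = arctan(50/500) ≈ 5.71°
|T| = 100 · 4.3187e+05 / 1.7798e+06 ≈ 24.265
Gain = 20 log₁₀(24.265) ≈ 27.70 dB
∠T = 14.82° − 137.28° = -122.46°

At s = jω = j3428:
zero (s+210): 210 + j3428 → |·| = √(210²+3428²) = √11795284 ≈ 3434.4, ∠ = arctan(3428/210) ≈ 86.49°
zero (s+2000): 2000 + j3428 → |·| = √(2000²+3428²) = √15751184 ≈ 3968.8, ∠ = arctan(3428/2000) ≈ 59.74°
pole (s+3): 3 + j3428 → |·| = √(3²+3428²) = √11751193 ≈ 3428, ∠ = arctan(3428/3) ≈ 89.95°
pole (s+50): 50 + j3428 → |·| = √(50²+3428²) = √11753684 ≈ 3428.4, ∠ = arctan(3428/50) ≈ 89.16°
pole (s+500): 500 + j3428 → |·| = √(500²+3428²) = √12001184 ≈ 3464.3, ∠ = arctan(3428/500) ≈ 81.70°
|T| = 100 · 1.363e+07 / 4.0714e+10 ≈ 0.033477
Gain = 20 log₁₀(0.033477) ≈ -29.51 dB
∠T = 146.23° − 260.81° = -114.58°

ω = 50: 27.7 dB, -122.5°; ω = 3428: -29.5 dB, -114.6°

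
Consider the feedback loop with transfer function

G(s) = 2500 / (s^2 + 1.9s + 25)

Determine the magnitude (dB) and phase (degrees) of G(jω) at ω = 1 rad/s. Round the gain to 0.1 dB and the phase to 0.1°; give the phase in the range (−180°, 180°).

At s = jω = j1:
quadratic: (j1)² + 1.9·j1 + 25 = 24 + j1.9 → |·| ≈ 24.075, ∠ ≈ 4.53°
|G| = 2500 / 24.075 ≈ 103.84
Gain = 20 log₁₀(103.84) ≈ 40.33 dB
∠G = 0.00° − 4.53° = -4.53°

40.3 dB, -4.5°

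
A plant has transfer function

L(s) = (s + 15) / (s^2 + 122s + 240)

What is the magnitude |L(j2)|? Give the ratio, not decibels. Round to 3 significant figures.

0.0446

Substitute s = j2:
Numerator: (j2) + 15 = 15 + j2
Denominator: (j2)^2 + 122(j2) + 240 = 236 + j244
|N| = √(15² + 2²) ≈ 15.133, ∠N ≈ 7.59°
|D| = √(236² + 244²) ≈ 339.46, ∠D ≈ 45.95°
|L| = 15.133 / 339.46 ≈ 0.04458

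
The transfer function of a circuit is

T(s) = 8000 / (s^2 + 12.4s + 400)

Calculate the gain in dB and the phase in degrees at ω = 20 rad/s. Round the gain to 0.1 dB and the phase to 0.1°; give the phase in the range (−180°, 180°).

At s = jω = j20:
quadratic: (j20)² + 12.4·j20 + 400 = 0 + j248 → |·| ≈ 248, ∠ ≈ 90.00°
|T| = 8000 / 248 ≈ 32.258
Gain = 20 log₁₀(32.258) ≈ 30.17 dB
∠T = 0.00° − 90.00° = -90.00°

30.2 dB, -90.0°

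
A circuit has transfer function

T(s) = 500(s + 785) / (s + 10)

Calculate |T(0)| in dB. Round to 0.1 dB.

T(0) = 500·785 / (10) = 39250
20 log₁₀(39250) ≈ 91.88 dB

91.9 dB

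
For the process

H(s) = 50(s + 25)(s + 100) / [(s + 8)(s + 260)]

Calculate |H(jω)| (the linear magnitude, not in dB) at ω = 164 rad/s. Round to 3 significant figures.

31.6

At s = jω = j164:
zero (s+25): 25 + j164 → |·| = √(25²+164²) = √27521 ≈ 165.89, ∠ = arctan(164/25) ≈ 81.33°
zero (s+100): 100 + j164 → |·| = √(100²+164²) = √36896 ≈ 192.08, ∠ = arctan(164/100) ≈ 58.63°
pole (s+8): 8 + j164 → |·| = √(8²+164²) = √26960 ≈ 164.2, ∠ = arctan(164/8) ≈ 87.21°
pole (s+260): 260 + j164 → |·| = √(260²+164²) = √94496 ≈ 307.4, ∠ = arctan(164/260) ≈ 32.24°
|H| = 50 · 31864 / 50475 ≈ 31.564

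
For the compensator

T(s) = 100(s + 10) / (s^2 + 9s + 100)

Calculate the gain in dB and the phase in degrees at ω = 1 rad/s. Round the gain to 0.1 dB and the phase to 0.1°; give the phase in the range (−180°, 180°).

20.1 dB, 0.5°

At s = jω = j1:
zero (s+10): 10 + j1 → |·| = √(10²+1²) = √101 ≈ 10.05, ∠ = arctan(1/10) ≈ 5.71°
quadratic: (j1)² + 9·j1 + 100 = 99 + j9 → |·| ≈ 99.408, ∠ ≈ 5.19°
|T| = 100 · 10.05 / 99.408 ≈ 10.11
Gain = 20 log₁₀(10.11) ≈ 20.10 dB
∠T = 5.71° − 5.19° = 0.52°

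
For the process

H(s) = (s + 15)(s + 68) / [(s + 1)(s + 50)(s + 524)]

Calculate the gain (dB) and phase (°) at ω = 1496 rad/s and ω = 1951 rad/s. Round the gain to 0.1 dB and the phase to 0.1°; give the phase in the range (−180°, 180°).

ω = 1496: -64.0 dB, -71.9°; ω = 1951: -66.1 dB, -75.9°

At s = jω = j1496:
zero (s+15): 15 + j1496 → |·| = √(15²+1496²) = √2238241 ≈ 1496.1, ∠ = arctan(1496/15) ≈ 89.43°
zero (s+68): 68 + j1496 → |·| = √(68²+1496²) = √2242640 ≈ 1497.5, ∠ = arctan(1496/68) ≈ 87.40°
pole (s+1): 1 + j1496 → |·| = √(1²+1496²) = √2238017 ≈ 1496, ∠ = arctan(1496/1) ≈ 89.96°
pole (s+50): 50 + j1496 → |·| = √(50²+1496²) = √2240516 ≈ 1496.8, ∠ = arctan(1496/50) ≈ 88.09°
pole (s+524): 524 + j1496 → |·| = √(524²+1496²) = √2512592 ≈ 1585.1, ∠ = arctan(1496/524) ≈ 70.70°
|H| = 1 · 2.2404e+06 / 3.5494e+09 ≈ 0.00063121
Gain = 20 log₁₀(0.00063121) ≈ -64.00 dB
∠H = 176.83° − 248.75° = -71.92°

At s = jω = j1951:
zero (s+15): 15 + j1951 → |·| = √(15²+1951²) = √3806626 ≈ 1951.1, ∠ = arctan(1951/15) ≈ 89.56°
zero (s+68): 68 + j1951 → |·| = √(68²+1951²) = √3811025 ≈ 1952.2, ∠ = arctan(1951/68) ≈ 88.00°
pole (s+1): 1 + j1951 → |·| = √(1²+1951²) = √3806402 ≈ 1951, ∠ = arctan(1951/1) ≈ 89.97°
pole (s+50): 50 + j1951 → |·| = √(50²+1951²) = √3808901 ≈ 1951.6, ∠ = arctan(1951/50) ≈ 88.53°
pole (s+524): 524 + j1951 → |·| = √(524²+1951²) = √4080977 ≈ 2020.1, ∠ = arctan(1951/524) ≈ 74.97°
|H| = 1 · 3.8089e+06 / 7.6917e+09 ≈ 0.0004952
Gain = 20 log₁₀(0.0004952) ≈ -66.10 dB
∠H = 177.56° − 253.47° = -75.91°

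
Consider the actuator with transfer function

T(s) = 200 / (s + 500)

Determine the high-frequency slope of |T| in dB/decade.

Each pole contributes −20 dB/decade at high frequency; each zero contributes +20 dB/decade.
Net: 0 zero(s) − 1 pole(s) → -20 dB/decade.

-20 dB/decade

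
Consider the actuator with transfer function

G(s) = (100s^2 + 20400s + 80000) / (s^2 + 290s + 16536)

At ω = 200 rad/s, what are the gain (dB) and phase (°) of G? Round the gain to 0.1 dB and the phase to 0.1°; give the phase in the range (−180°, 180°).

39.1 dB, 21.8°

Substitute s = j200:
Numerator: 100(j200)^2 + 20400(j200) + 80000 = -3920000 + j4080000
Denominator: (j200)^2 + 290(j200) + 16536 = -23464 + j58000
|N| = √(3920000² + 4080000²) ≈ 5.658e+06, ∠N ≈ 133.85°
|D| = √(23464² + 58000²) ≈ 62566, ∠D ≈ 112.03°
|G| = 5.658e+06 / 62566 ≈ 90.433
Gain = 20 log₁₀(90.433) ≈ 39.13 dB
∠G = 133.85° − 112.03° = 21.82°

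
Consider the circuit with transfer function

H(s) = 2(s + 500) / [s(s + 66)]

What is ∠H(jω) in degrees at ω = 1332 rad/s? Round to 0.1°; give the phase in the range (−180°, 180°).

-107.7°

At s = jω = j1332:
zero (s+500): 500 + j1332 → |·| = √(500²+1332²) = √2024224 ≈ 1422.8, ∠ = arctan(1332/500) ≈ 69.43°
pole (s+66): 66 + j1332 → |·| = √(66²+1332²) = √1778580 ≈ 1333.6, ∠ = arctan(1332/66) ≈ 87.16°
pole at origin: |s| = 1332, ∠ = 90.00° (in denominator)
∠H = 69.43° − 177.16° = -107.73°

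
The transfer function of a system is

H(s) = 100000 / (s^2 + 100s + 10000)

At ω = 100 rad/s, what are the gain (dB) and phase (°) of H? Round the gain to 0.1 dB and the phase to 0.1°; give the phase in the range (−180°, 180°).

At s = jω = j100:
quadratic: (j100)² + 100·j100 + 10000 = 0 + j10000 → |·| ≈ 10000, ∠ ≈ 90.00°
|H| = 100000 / 10000 ≈ 10
Gain = 20 log₁₀(10) ≈ 20.00 dB
∠H = 0.00° − 90.00° = -90.00°

20.0 dB, -90.0°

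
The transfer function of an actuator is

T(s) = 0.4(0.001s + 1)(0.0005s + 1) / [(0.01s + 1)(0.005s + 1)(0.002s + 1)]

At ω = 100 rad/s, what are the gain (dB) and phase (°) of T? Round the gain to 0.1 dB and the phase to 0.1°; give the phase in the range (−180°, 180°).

-12.1 dB, -74.3°

At ω = 100 rad/s:
zero (1 + j100·0.001) = 1 + j0.1 → |·| ≈ 1.005, ∠ ≈ 5.71°
zero (1 + j100·0.0005) = 1 + j0.05 → |·| ≈ 1.0012, ∠ ≈ 2.86°
pole (1 + j100·0.01) = 1 + j1 → |·| ≈ 1.4142, ∠ ≈ 45.00°
pole (1 + j100·0.005) = 1 + j0.5 → |·| ≈ 1.118, ∠ ≈ 26.57°
pole (1 + j100·0.002) = 1 + j0.2 → |·| ≈ 1.0198, ∠ ≈ 11.31°
|T| = 0.4 · 1.005 · 1.0012 / (1.4142 · 1.118 · 1.0198) ≈ 0.24962
Gain = 20 log₁₀(0.24962) ≈ -12.05 dB
∠T = (5.71° + 2.86°) − (45.00° + 26.57° + 11.31°) = -74.31°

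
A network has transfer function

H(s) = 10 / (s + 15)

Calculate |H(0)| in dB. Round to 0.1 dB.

-3.5 dB

H(0) = 10 / (15) ≈ 0.66667
20 log₁₀(0.66667) ≈ -3.52 dB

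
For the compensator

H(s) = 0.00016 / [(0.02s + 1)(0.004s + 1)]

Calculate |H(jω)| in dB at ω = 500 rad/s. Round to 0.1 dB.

-103.0 dB

At ω = 500 rad/s:
pole (1 + j500·0.02) = 1 + j10 → |·| ≈ 10.05, ∠ ≈ 84.29°
pole (1 + j500·0.004) = 1 + j2 → |·| ≈ 2.2361, ∠ ≈ 63.43°
|H| = 0.00016 · 1 / (10.05 · 2.2361) ≈ 7.1197e-06
Gain = 20 log₁₀(7.1197e-06) ≈ -102.95 dB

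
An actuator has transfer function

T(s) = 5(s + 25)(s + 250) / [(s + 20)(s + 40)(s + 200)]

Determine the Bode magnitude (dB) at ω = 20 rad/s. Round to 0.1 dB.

At s = jω = j20:
zero (s+25): 25 + j20 → |·| = √(25²+20²) = √1025 ≈ 32.016, ∠ = arctan(20/25) ≈ 38.66°
zero (s+250): 250 + j20 → |·| = √(250²+20²) = √62900 ≈ 250.8, ∠ = arctan(20/250) ≈ 4.57°
pole (s+20): 20 + j20 → |·| = √(20²+20²) = √800 ≈ 28.284, ∠ = arctan(20/20) ≈ 45.00°
pole (s+40): 40 + j20 → |·| = √(40²+20²) = √2000 ≈ 44.721, ∠ = arctan(20/40) ≈ 26.57°
pole (s+200): 200 + j20 → |·| = √(200²+20²) = √40400 ≈ 201, ∠ = arctan(20/200) ≈ 5.71°
|T| = 5 · 8029.6 / 2.5424e+05 ≈ 0.15791
Gain = 20 log₁₀(0.15791) ≈ -16.03 dB

-16.0 dB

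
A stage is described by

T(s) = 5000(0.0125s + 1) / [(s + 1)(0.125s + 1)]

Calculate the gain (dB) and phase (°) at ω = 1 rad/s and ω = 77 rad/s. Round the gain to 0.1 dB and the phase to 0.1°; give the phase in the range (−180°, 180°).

ω = 1: 70.9 dB, -51.4°; ω = 77: 19.4 dB, -129.4°

At ω = 1 rad/s:
zero (1 + j1·0.0125) = 1 + j0.0125 → |·| ≈ 1.0001, ∠ ≈ 0.72°
pole (1 + j1·1) = 1 + j1 → |·| ≈ 1.4142, ∠ ≈ 45.00°
pole (1 + j1·0.125) = 1 + j0.125 → |·| ≈ 1.0078, ∠ ≈ 7.13°
|T| = 5000 · 1.0001 / (1.4142 · 1.0078) ≈ 3508.6
Gain = 20 log₁₀(3508.6) ≈ 70.90 dB
∠T = (0.72°) − (45.00° + 7.13°) = -51.41°

At ω = 77 rad/s:
zero (1 + j77·0.0125) = 1 + j0.9625 → |·| ≈ 1.388, ∠ ≈ 43.91°
pole (1 + j77·1) = 1 + j77 → |·| ≈ 77.006, ∠ ≈ 89.26°
pole (1 + j77·0.125) = 1 + j9.625 → |·| ≈ 9.6768, ∠ ≈ 84.07°
|T| = 5000 · 1.388 / (77.006 · 9.6768) ≈ 9.3133
Gain = 20 log₁₀(9.3133) ≈ 19.38 dB
∠T = (43.91°) − (89.26° + 84.07°) = -129.42°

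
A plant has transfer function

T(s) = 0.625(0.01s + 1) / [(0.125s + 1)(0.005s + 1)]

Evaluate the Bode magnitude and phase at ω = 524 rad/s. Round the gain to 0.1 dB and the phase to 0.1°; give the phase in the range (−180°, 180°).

At ω = 524 rad/s:
zero (1 + j524·0.01) = 1 + j5.24 → |·| ≈ 5.3346, ∠ ≈ 79.20°
pole (1 + j524·0.125) = 1 + j65.5 → |·| ≈ 65.508, ∠ ≈ 89.13°
pole (1 + j524·0.005) = 1 + j2.62 → |·| ≈ 2.8044, ∠ ≈ 69.11°
|T| = 0.625 · 5.3346 / (65.508 · 2.8044) ≈ 0.018149
Gain = 20 log₁₀(0.018149) ≈ -34.82 dB
∠T = (79.20°) − (89.13° + 69.11°) = -79.04°

-34.8 dB, -79.0°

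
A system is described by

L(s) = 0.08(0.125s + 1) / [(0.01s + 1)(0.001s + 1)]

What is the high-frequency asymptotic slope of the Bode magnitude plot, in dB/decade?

-20 dB/decade

Each pole contributes −20 dB/decade at high frequency; each zero contributes +20 dB/decade.
Net: 1 zero(s) − 2 pole(s) → -20 dB/decade.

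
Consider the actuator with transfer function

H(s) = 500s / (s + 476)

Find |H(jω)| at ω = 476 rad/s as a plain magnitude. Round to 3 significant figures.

At s = jω = j476:
zero at origin: s = j476 → |·| = 476, ∠ = 90.00°
pole (s+476): 476 + j476 → |·| = √(476²+476²) = √453152 ≈ 673.17, ∠ = arctan(476/476) ≈ 45.00°
|H| = 500 · 476 / 673.17 ≈ 353.55

354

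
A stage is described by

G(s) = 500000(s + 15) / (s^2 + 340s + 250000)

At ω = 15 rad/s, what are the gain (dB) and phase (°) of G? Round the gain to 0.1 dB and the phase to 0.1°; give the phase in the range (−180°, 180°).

32.6 dB, 43.8°

At s = jω = j15:
zero (s+15): 15 + j15 → |·| = √(15²+15²) = √450 ≈ 21.213, ∠ = arctan(15/15) ≈ 45.00°
quadratic: (j15)² + 340·j15 + 250000 = 249775 + j5100 → |·| ≈ 2.4983e+05, ∠ ≈ 1.17°
|G| = 500000 · 21.213 / 2.4983e+05 ≈ 42.455
Gain = 20 log₁₀(42.455) ≈ 32.56 dB
∠G = 45.00° − 1.17° = 43.83°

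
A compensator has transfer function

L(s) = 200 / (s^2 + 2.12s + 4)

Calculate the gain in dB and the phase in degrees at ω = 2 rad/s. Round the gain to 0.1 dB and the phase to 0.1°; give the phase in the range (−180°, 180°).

33.5 dB, -90.0°

At s = jω = j2:
quadratic: (j2)² + 2.12·j2 + 4 = 0 + j4.24 → |·| ≈ 4.24, ∠ ≈ 90.00°
|L| = 200 / 4.24 ≈ 47.17
Gain = 20 log₁₀(47.17) ≈ 33.47 dB
∠L = 0.00° − 90.00° = -90.00°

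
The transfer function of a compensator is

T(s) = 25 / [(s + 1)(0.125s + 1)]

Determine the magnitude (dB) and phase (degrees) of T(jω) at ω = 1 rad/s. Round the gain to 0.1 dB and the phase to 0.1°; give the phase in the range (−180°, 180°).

At ω = 1 rad/s:
pole (1 + j1·1) = 1 + j1 → |·| ≈ 1.4142, ∠ ≈ 45.00°
pole (1 + j1·0.125) = 1 + j0.125 → |·| ≈ 1.0078, ∠ ≈ 7.13°
|T| = 25 · 1 / (1.4142 · 1.0078) ≈ 17.541
Gain = 20 log₁₀(17.541) ≈ 24.88 dB
∠T = (0°) − (45.00° + 7.13°) = -52.13°

24.9 dB, -52.1°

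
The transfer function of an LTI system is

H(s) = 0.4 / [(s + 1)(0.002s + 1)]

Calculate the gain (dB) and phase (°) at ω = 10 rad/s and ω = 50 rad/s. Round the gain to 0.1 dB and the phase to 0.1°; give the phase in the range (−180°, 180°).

ω = 10: -28.0 dB, -85.4°; ω = 50: -42.0 dB, -94.6°

At ω = 10 rad/s:
pole (1 + j10·1) = 1 + j10 → |·| ≈ 10.05, ∠ ≈ 84.29°
pole (1 + j10·0.002) = 1 + j0.02 → |·| ≈ 1.0002, ∠ ≈ 1.15°
|H| = 0.4 · 1 / (10.05 · 1.0002) ≈ 0.039793
Gain = 20 log₁₀(0.039793) ≈ -28.00 dB
∠H = (0°) − (84.29° + 1.15°) = -85.44°

At ω = 50 rad/s:
pole (1 + j50·1) = 1 + j50 → |·| ≈ 50.01, ∠ ≈ 88.85°
pole (1 + j50·0.002) = 1 + j0.1 → |·| ≈ 1.005, ∠ ≈ 5.71°
|H| = 0.4 · 1 / (50.01 · 1.005) ≈ 0.0079586
Gain = 20 log₁₀(0.0079586) ≈ -41.98 dB
∠H = (0°) − (88.85° + 5.71°) = -94.56°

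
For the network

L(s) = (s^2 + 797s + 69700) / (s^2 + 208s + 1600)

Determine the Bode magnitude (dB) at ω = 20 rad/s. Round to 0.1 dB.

24.3 dB

Substitute s = j20:
Numerator: (j20)^2 + 797(j20) + 69700 = 69300 + j15940
Denominator: (j20)^2 + 208(j20) + 1600 = 1200 + j4160
|N| = √(69300² + 15940²) ≈ 71110, ∠N ≈ 12.95°
|D| = √(1200² + 4160²) ≈ 4329.6, ∠D ≈ 73.91°
|L| = 71110 / 4329.6 ≈ 16.424
Gain = 20 log₁₀(16.424) ≈ 24.31 dB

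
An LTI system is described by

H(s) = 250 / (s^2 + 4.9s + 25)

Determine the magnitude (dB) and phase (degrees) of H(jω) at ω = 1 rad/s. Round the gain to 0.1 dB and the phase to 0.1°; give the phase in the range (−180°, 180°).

At s = jω = j1:
quadratic: (j1)² + 4.9·j1 + 25 = 24 + j4.9 → |·| ≈ 24.495, ∠ ≈ 11.54°
|H| = 250 / 24.495 ≈ 10.206
Gain = 20 log₁₀(10.206) ≈ 20.18 dB
∠H = 0.00° − 11.54° = -11.54°

20.2 dB, -11.5°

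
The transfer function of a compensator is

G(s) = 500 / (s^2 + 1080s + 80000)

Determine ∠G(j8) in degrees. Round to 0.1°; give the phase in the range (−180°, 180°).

-6.2°

Substitute s = j8:
Numerator: 500 = 500 + j0
Denominator: (j8)^2 + 1080(j8) + 80000 = 79936 + j8640
|N| = √(500² + 0²) ≈ 500, ∠N ≈ 0.00°
|D| = √(79936² + 8640²) ≈ 80402, ∠D ≈ 6.17°
∠G = 0.00° − 6.17° = -6.17°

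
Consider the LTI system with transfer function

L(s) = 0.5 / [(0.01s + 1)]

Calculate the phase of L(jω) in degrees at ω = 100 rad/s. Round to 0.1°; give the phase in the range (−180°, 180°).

-45.0°

At ω = 100 rad/s:
pole (1 + j100·0.01) = 1 + j1 → |·| ≈ 1.4142, ∠ ≈ 45.00°
∠L = (0°) − (45.00°) = -45.00°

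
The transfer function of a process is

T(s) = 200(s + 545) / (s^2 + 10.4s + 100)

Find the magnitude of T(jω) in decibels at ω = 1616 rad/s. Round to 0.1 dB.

At s = jω = j1616:
zero (s+545): 545 + j1616 → |·| = √(545²+1616²) = √2908481 ≈ 1705.4, ∠ = arctan(1616/545) ≈ 71.36°
quadratic: (j1616)² + 10.4·j1616 + 100 = -2611356 + j16806.4 → |·| ≈ 2.6114e+06, ∠ ≈ 179.63°
|T| = 200 · 1705.4 / 2.6114e+06 ≈ 0.13061
Gain = 20 log₁₀(0.13061) ≈ -17.68 dB

-17.7 dB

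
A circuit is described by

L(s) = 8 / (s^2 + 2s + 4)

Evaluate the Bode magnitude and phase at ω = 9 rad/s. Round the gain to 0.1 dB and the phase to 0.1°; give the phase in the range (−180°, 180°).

At s = jω = j9:
quadratic: (j9)² + 2·j9 + 4 = -77 + j18 → |·| ≈ 79.076, ∠ ≈ 166.84°
|L| = 8 / 79.076 ≈ 0.10117
Gain = 20 log₁₀(0.10117) ≈ -19.90 dB
∠L = 0.00° − 166.84° = -166.84°

-19.9 dB, -166.8°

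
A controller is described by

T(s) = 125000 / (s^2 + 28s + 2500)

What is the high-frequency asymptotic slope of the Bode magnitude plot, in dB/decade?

-40 dB/decade

Each pole contributes −20 dB/decade at high frequency; each zero contributes +20 dB/decade.
Net: 0 zero(s) − 2 pole(s) → -40 dB/decade.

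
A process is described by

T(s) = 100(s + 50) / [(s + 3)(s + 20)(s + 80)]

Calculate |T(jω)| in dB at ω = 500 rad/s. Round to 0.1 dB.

-68.0 dB

At s = jω = j500:
zero (s+50): 50 + j500 → |·| = √(50²+500²) = √252500 ≈ 502.49, ∠ = arctan(500/50) ≈ 84.29°
pole (s+3): 3 + j500 → |·| = √(3²+500²) = √250009 ≈ 500.01, ∠ = arctan(500/3) ≈ 89.66°
pole (s+20): 20 + j500 → |·| = √(20²+500²) = √250400 ≈ 500.4, ∠ = arctan(500/20) ≈ 87.71°
pole (s+80): 80 + j500 → |·| = √(80²+500²) = √256400 ≈ 506.36, ∠ = arctan(500/80) ≈ 80.91°
|T| = 100 · 502.49 / 1.2669e+08 ≈ 0.00039663
Gain = 20 log₁₀(0.00039663) ≈ -68.03 dB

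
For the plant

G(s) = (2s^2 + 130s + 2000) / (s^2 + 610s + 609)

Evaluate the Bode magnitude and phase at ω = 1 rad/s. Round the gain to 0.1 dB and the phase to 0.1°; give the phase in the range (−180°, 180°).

7.3 dB, -41.4°

Substitute s = j1:
Numerator: 2(j1)^2 + 130(j1) + 2000 = 1998 + j130
Denominator: (j1)^2 + 610(j1) + 609 = 608 + j610
|N| = √(1998² + 130²) ≈ 2002.2, ∠N ≈ 3.72°
|D| = √(608² + 610²) ≈ 861.26, ∠D ≈ 45.09°
|G| = 2002.2 / 861.26 ≈ 2.3247
Gain = 20 log₁₀(2.3247) ≈ 7.33 dB
∠G = 3.72° − 45.09° = -41.37°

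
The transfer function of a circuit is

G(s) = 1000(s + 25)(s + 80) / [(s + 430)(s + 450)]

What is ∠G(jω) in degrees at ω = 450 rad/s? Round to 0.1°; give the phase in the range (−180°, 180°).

75.4°

At s = jω = j450:
zero (s+25): 25 + j450 → |·| = √(25²+450²) = √203125 ≈ 450.69, ∠ = arctan(450/25) ≈ 86.82°
zero (s+80): 80 + j450 → |·| = √(80²+450²) = √208900 ≈ 457.06, ∠ = arctan(450/80) ≈ 79.92°
pole (s+430): 430 + j450 → |·| = √(430²+450²) = √387400 ≈ 622.41, ∠ = arctan(450/430) ≈ 46.30°
pole (s+450): 450 + j450 → |·| = √(450²+450²) = √405000 ≈ 636.4, ∠ = arctan(450/450) ≈ 45.00°
∠G = 166.74° − 91.30° = 75.44°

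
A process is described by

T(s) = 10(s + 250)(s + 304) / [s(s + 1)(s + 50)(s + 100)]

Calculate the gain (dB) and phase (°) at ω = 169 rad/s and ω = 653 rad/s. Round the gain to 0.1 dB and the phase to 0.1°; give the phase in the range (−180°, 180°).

At s = jω = j169:
zero (s+250): 250 + j169 → |·| = √(250²+169²) = √91061 ≈ 301.76, ∠ = arctan(169/250) ≈ 34.06°
zero (s+304): 304 + j169 → |·| = √(304²+169²) = √120977 ≈ 347.82, ∠ = arctan(169/304) ≈ 29.07°
pole (s+1): 1 + j169 → |·| = √(1²+169²) = √28562 ≈ 169, ∠ = arctan(169/1) ≈ 89.66°
pole (s+50): 50 + j169 → |·| = √(50²+169²) = √31061 ≈ 176.24, ∠ = arctan(169/50) ≈ 73.52°
pole (s+100): 100 + j169 → |·| = √(100²+169²) = √38561 ≈ 196.37, ∠ = arctan(169/100) ≈ 59.39°
pole at origin: |s| = 169, ∠ = 90.00° (in denominator)
|T| = 10 · 1.0496e+05 / 9.8845e+08 ≈ 0.0010619
Gain = 20 log₁₀(0.0010619) ≈ -59.48 dB
∠T = 63.13° − 312.57° = -249.44° ≡ 110.56° (principal value)

At s = jω = j653:
zero (s+250): 250 + j653 → |·| = √(250²+653²) = √488909 ≈ 699.22, ∠ = arctan(653/250) ≈ 69.05°
zero (s+304): 304 + j653 → |·| = √(304²+653²) = √518825 ≈ 720.3, ∠ = arctan(653/304) ≈ 65.04°
pole (s+1): 1 + j653 → |·| = √(1²+653²) = √426410 ≈ 653, ∠ = arctan(653/1) ≈ 89.91°
pole (s+50): 50 + j653 → |·| = √(50²+653²) = √428909 ≈ 654.91, ∠ = arctan(653/50) ≈ 85.62°
pole (s+100): 100 + j653 → |·| = √(100²+653²) = √436409 ≈ 660.61, ∠ = arctan(653/100) ≈ 81.29°
pole at origin: |s| = 653, ∠ = 90.00° (in denominator)
|T| = 10 · 5.0365e+05 / 1.8448e+11 ≈ 2.7301e-05
Gain = 20 log₁₀(2.7301e-05) ≈ -91.28 dB
∠T = 134.09° − 346.82° = -212.73° ≡ 147.27° (principal value)

ω = 169: -59.5 dB, 110.6°; ω = 653: -91.3 dB, 147.3°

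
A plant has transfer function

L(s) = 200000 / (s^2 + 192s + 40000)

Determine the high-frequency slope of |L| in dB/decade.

-40 dB/decade

Each pole contributes −20 dB/decade at high frequency; each zero contributes +20 dB/decade.
Net: 0 zero(s) − 2 pole(s) → -40 dB/decade.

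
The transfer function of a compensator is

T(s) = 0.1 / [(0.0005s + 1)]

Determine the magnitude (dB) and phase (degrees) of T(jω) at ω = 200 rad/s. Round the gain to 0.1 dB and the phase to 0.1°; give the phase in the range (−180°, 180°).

-20.0 dB, -5.7°

At ω = 200 rad/s:
pole (1 + j200·0.0005) = 1 + j0.1 → |·| ≈ 1.005, ∠ ≈ 5.71°
|T| = 0.1 · 1 / (1.005) ≈ 0.099502
Gain = 20 log₁₀(0.099502) ≈ -20.04 dB
∠T = (0°) − (5.71°) = -5.71°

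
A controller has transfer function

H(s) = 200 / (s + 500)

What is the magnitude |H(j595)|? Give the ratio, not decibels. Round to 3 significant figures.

At s = jω = j595:
pole (s+500): 500 + j595 → |·| = √(500²+595²) = √604025 ≈ 777.19, ∠ = arctan(595/500) ≈ 49.96°
|H| = 200 / 777.19 ≈ 0.25734

0.257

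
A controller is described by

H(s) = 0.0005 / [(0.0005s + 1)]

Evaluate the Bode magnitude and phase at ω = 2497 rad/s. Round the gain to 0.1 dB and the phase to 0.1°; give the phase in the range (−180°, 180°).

-70.1 dB, -51.3°

At ω = 2497 rad/s:
pole (1 + j2497·0.0005) = 1 + j1.2485 → |·| ≈ 1.5996, ∠ ≈ 51.31°
|H| = 0.0005 · 1 / (1.5996) ≈ 0.00031258
Gain = 20 log₁₀(0.00031258) ≈ -70.10 dB
∠H = (0°) − (51.31°) = -51.31°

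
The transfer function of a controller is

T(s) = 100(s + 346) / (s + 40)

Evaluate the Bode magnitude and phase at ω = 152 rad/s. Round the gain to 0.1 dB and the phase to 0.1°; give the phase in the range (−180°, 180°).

47.6 dB, -51.5°

At s = jω = j152:
zero (s+346): 346 + j152 → |·| = √(346²+152²) = √142820 ≈ 377.92, ∠ = arctan(152/346) ≈ 23.72°
pole (s+40): 40 + j152 → |·| = √(40²+152²) = √24704 ≈ 157.18, ∠ = arctan(152/40) ≈ 75.26°
|T| = 100 · 377.92 / 157.18 ≈ 240.44
Gain = 20 log₁₀(240.44) ≈ 47.62 dB
∠T = 23.72° − 75.26° = -51.54°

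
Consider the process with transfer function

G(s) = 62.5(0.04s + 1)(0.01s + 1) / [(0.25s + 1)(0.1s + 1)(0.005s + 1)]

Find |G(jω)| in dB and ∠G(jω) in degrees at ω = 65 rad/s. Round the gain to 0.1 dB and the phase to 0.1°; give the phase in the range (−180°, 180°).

At ω = 65 rad/s:
zero (1 + j65·0.04) = 1 + j2.6 → |·| ≈ 2.7857, ∠ ≈ 68.96°
zero (1 + j65·0.01) = 1 + j0.65 → |·| ≈ 1.1927, ∠ ≈ 33.02°
pole (1 + j65·0.25) = 1 + j16.25 → |·| ≈ 16.281, ∠ ≈ 86.48°
pole (1 + j65·0.1) = 1 + j6.5 → |·| ≈ 6.5765, ∠ ≈ 81.25°
pole (1 + j65·0.005) = 1 + j0.325 → |·| ≈ 1.0515, ∠ ≈ 18.00°
|G| = 62.5 · 2.7857 · 1.1927 / (16.281 · 6.5765 · 1.0515) ≈ 1.8444
Gain = 20 log₁₀(1.8444) ≈ 5.32 dB
∠G = (68.96° + 33.02°) − (86.48° + 81.25° + 18.00°) = -83.75°

5.3 dB, -83.8°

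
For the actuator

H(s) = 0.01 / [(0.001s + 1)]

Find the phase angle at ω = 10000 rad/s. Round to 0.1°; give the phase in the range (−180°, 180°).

At ω = 10000 rad/s:
pole (1 + j10000·0.001) = 1 + j10 → |·| ≈ 10.05, ∠ ≈ 84.29°
∠H = (0°) − (84.29°) = -84.29°

-84.3°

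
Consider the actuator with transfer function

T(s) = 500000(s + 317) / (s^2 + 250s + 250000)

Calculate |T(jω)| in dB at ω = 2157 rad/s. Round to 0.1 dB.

At s = jω = j2157:
zero (s+317): 317 + j2157 → |·| = √(317²+2157²) = √4753138 ≈ 2180.2, ∠ = arctan(2157/317) ≈ 81.64°
quadratic: (j2157)² + 250·j2157 + 250000 = -4402649 + j539250 → |·| ≈ 4.4356e+06, ∠ ≈ 173.02°
|T| = 500000 · 2180.2 / 4.4356e+06 ≈ 245.76
Gain = 20 log₁₀(245.76) ≈ 47.81 dB

47.8 dB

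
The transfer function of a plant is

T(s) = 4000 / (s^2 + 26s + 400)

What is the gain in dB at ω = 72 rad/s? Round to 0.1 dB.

At s = jω = j72:
quadratic: (j72)² + 26·j72 + 400 = -4784 + j1872 → |·| ≈ 5137.2, ∠ ≈ 158.63°
|T| = 4000 / 5137.2 ≈ 0.77863
Gain = 20 log₁₀(0.77863) ≈ -2.17 dB

-2.2 dB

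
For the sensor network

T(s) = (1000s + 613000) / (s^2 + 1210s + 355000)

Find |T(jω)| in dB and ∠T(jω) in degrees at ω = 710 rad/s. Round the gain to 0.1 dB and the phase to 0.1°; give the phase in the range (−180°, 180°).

Substitute s = j710:
Numerator: 1000(j710) + 613000 = 613000 + j710000
Denominator: (j710)^2 + 1210(j710) + 355000 = -149100 + j859100
|N| = √(613000² + 710000²) ≈ 9.3801e+05, ∠N ≈ 49.19°
|D| = √(149100² + 859100²) ≈ 8.7194e+05, ∠D ≈ 99.85°
|T| = 9.3801e+05 / 8.7194e+05 ≈ 1.0758
Gain = 20 log₁₀(1.0758) ≈ 0.63 dB
∠T = 49.19° − 99.85° = -50.66°

0.6 dB, -50.7°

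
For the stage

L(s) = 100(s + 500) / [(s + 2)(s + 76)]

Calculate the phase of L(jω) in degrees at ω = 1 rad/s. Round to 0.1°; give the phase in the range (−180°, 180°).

-27.2°

At s = jω = j1:
zero (s+500): 500 + j1 → |·| = √(500²+1²) = √250001 ≈ 500, ∠ = arctan(1/500) ≈ 0.11°
pole (s+2): 2 + j1 → |·| = √(2²+1²) = √5 ≈ 2.2361, ∠ = arctan(1/2) ≈ 26.57°
pole (s+76): 76 + j1 → |·| = √(76²+1²) = √5777 ≈ 76.007, ∠ = arctan(1/76) ≈ 0.75°
∠L = 0.11° − 27.32° = -27.21°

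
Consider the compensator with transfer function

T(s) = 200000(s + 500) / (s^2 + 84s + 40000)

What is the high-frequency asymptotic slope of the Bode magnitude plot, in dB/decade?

Each pole contributes −20 dB/decade at high frequency; each zero contributes +20 dB/decade.
Net: 1 zero(s) − 2 pole(s) → -20 dB/decade.

-20 dB/decade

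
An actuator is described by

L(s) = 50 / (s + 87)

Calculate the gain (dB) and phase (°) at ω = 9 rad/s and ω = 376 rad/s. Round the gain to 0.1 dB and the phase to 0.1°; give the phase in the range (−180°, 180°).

Substitute s = j9:
Numerator: 50 = 50 + j0
Denominator: (j9) + 87 = 87 + j9
|N| = √(50² + 0²) ≈ 50, ∠N ≈ 0.00°
|D| = √(87² + 9²) ≈ 87.464, ∠D ≈ 5.91°
|L| = 50 / 87.464 ≈ 0.57166
Gain = 20 log₁₀(0.57166) ≈ -4.86 dB
∠L = 0.00° − 5.91° = -5.91°

Substitute s = j376:
Numerator: 50 = 50 + j0
Denominator: (j376) + 87 = 87 + j376
|N| = √(50² + 0²) ≈ 50, ∠N ≈ 0.00°
|D| = √(87² + 376²) ≈ 385.93, ∠D ≈ 76.97°
|L| = 50 / 385.93 ≈ 0.12956
Gain = 20 log₁₀(0.12956) ≈ -17.75 dB
∠L = 0.00° − 76.97° = -76.97°

ω = 9: -4.9 dB, -5.9°; ω = 376: -17.8 dB, -77.0°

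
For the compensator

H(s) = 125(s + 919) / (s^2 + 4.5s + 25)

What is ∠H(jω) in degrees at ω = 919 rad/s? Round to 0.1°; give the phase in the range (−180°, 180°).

At s = jω = j919:
zero (s+919): 919 + j919 → |·| = √(919²+919²) = √1689122 ≈ 1299.7, ∠ = arctan(919/919) ≈ 45.00°
quadratic: (j919)² + 4.5·j919 + 25 = -844536 + j4135.5 → |·| ≈ 8.4455e+05, ∠ ≈ 179.72°
∠H = 45.00° − 179.72° = -134.72°

-134.7°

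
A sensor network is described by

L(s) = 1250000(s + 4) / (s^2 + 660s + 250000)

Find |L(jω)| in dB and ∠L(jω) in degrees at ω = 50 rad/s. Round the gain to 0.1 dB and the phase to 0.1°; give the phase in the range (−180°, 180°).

At s = jω = j50:
zero (s+4): 4 + j50 → |·| = √(4²+50²) = √2516 ≈ 50.16, ∠ = arctan(50/4) ≈ 85.43°
quadratic: (j50)² + 660·j50 + 250000 = 247500 + j33000 → |·| ≈ 2.4969e+05, ∠ ≈ 7.59°
|L| = 1250000 · 50.16 / 2.4969e+05 ≈ 251.11
Gain = 20 log₁₀(251.11) ≈ 48.00 dB
∠L = 85.43° − 7.59° = 77.84°

48.0 dB, 77.8°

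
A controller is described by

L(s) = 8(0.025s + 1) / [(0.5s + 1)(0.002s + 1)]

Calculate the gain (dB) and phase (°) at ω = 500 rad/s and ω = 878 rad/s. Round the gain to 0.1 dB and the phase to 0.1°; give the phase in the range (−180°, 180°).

ω = 500: -10.9 dB, -49.3°; ω = 878: -14.1 dB, -62.8°

At ω = 500 rad/s:
zero (1 + j500·0.025) = 1 + j12.5 → |·| ≈ 12.54, ∠ ≈ 85.43°
pole (1 + j500·0.5) = 1 + j250 → |·| ≈ 250, ∠ ≈ 89.77°
pole (1 + j500·0.002) = 1 + j1 → |·| ≈ 1.4142, ∠ ≈ 45.00°
|L| = 8 · 12.54 / (250 · 1.4142) ≈ 0.28375
Gain = 20 log₁₀(0.28375) ≈ -10.94 dB
∠L = (85.43°) − (89.77° + 45.00°) = -49.34°

At ω = 878 rad/s:
zero (1 + j878·0.025) = 1 + j21.95 → |·| ≈ 21.973, ∠ ≈ 87.39°
pole (1 + j878·0.5) = 1 + j439 → |·| ≈ 439, ∠ ≈ 89.87°
pole (1 + j878·0.002) = 1 + j1.756 → |·| ≈ 2.0208, ∠ ≈ 60.34°
|L| = 8 · 21.973 / (439 · 2.0208) ≈ 0.19815
Gain = 20 log₁₀(0.19815) ≈ -14.06 dB
∠L = (87.39°) − (89.87° + 60.34°) = -62.82°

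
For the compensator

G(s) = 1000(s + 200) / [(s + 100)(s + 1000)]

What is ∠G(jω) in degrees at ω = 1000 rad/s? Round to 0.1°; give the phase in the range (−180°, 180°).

At s = jω = j1000:
zero (s+200): 200 + j1000 → |·| = √(200²+1000²) = √1040000 ≈ 1019.8, ∠ = arctan(1000/200) ≈ 78.69°
pole (s+100): 100 + j1000 → |·| = √(100²+1000²) = √1010000 ≈ 1005, ∠ = arctan(1000/100) ≈ 84.29°
pole (s+1000): 1000 + j1000 → |·| = √(1000²+1000²) = √2000000 ≈ 1414.2, ∠ = arctan(1000/1000) ≈ 45.00°
∠G = 78.69° − 129.29° = -50.60°

-50.6°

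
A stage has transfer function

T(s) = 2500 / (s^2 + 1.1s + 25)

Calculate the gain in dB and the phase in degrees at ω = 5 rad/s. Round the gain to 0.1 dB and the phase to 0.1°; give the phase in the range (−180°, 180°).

53.2 dB, -90.0°

At s = jω = j5:
quadratic: (j5)² + 1.1·j5 + 25 = 0 + j5.5 → |·| ≈ 5.5, ∠ ≈ 90.00°
|T| = 2500 / 5.5 ≈ 454.55
Gain = 20 log₁₀(454.55) ≈ 53.15 dB
∠T = 0.00° − 90.00° = -90.00°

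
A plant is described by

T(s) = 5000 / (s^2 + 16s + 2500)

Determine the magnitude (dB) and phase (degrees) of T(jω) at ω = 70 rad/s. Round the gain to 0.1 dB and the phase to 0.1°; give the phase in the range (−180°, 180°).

5.5 dB, -155.0°

At s = jω = j70:
quadratic: (j70)² + 16·j70 + 2500 = -2400 + j1120 → |·| ≈ 2648.5, ∠ ≈ 154.98°
|T| = 5000 / 2648.5 ≈ 1.8879
Gain = 20 log₁₀(1.8879) ≈ 5.52 dB
∠T = 0.00° − 154.98° = -154.98°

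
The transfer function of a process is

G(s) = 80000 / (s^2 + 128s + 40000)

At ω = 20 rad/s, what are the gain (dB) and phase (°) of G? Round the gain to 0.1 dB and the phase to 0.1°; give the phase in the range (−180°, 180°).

6.1 dB, -3.7°

At s = jω = j20:
quadratic: (j20)² + 128·j20 + 40000 = 39600 + j2560 → |·| ≈ 39683, ∠ ≈ 3.70°
|G| = 80000 / 39683 ≈ 2.016
Gain = 20 log₁₀(2.016) ≈ 6.09 dB
∠G = 0.00° − 3.70° = -3.70°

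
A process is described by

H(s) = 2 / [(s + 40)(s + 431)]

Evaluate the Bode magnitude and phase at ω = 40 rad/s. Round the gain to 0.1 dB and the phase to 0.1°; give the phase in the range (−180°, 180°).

-81.8 dB, -50.3°

At s = jω = j40:
pole (s+40): 40 + j40 → |·| = √(40²+40²) = √3200 ≈ 56.569, ∠ = arctan(40/40) ≈ 45.00°
pole (s+431): 431 + j40 → |·| = √(431²+40²) = √187361 ≈ 432.85, ∠ = arctan(40/431) ≈ 5.30°
|H| = 2 / 24486 ≈ 8.1679e-05
Gain = 20 log₁₀(8.1679e-05) ≈ -81.76 dB
∠H = 0.00° − 50.30° = -50.30°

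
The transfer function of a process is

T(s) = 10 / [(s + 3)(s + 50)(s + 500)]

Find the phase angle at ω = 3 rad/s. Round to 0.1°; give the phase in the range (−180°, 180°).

At s = jω = j3:
pole (s+3): 3 + j3 → |·| = √(3²+3²) = √18 ≈ 4.2426, ∠ = arctan(3/3) ≈ 45.00°
pole (s+50): 50 + j3 → |·| = √(50²+3²) = √2509 ≈ 50.09, ∠ = arctan(3/50) ≈ 3.43°
pole (s+500): 500 + j3 → |·| = √(500²+3²) = √250009 ≈ 500.01, ∠ = arctan(3/500) ≈ 0.34°
∠T = 0.00° − 48.77° = -48.77°

-48.8°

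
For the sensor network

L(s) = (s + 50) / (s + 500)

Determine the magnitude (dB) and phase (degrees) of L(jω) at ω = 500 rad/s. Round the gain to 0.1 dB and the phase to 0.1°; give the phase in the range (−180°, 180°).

-3.0 dB, 39.3°

Substitute s = j500:
Numerator: (j500) + 50 = 50 + j500
Denominator: (j500) + 500 = 500 + j500
|N| = √(50² + 500²) ≈ 502.49, ∠N ≈ 84.29°
|D| = √(500² + 500²) ≈ 707.11, ∠D ≈ 45.00°
|L| = 502.49 / 707.11 ≈ 0.71062
Gain = 20 log₁₀(0.71062) ≈ -2.97 dB
∠L = 84.29° − 45.00° = 39.29°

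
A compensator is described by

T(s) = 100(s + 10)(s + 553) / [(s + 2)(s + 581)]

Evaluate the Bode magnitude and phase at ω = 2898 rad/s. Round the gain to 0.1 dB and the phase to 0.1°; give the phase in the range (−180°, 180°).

40.0 dB, 0.4°

At s = jω = j2898:
zero (s+10): 10 + j2898 → |·| = √(10²+2898²) = √8398504 ≈ 2898, ∠ = arctan(2898/10) ≈ 89.80°
zero (s+553): 553 + j2898 → |·| = √(553²+2898²) = √8704213 ≈ 2950.3, ∠ = arctan(2898/553) ≈ 79.20°
pole (s+2): 2 + j2898 → |·| = √(2²+2898²) = √8398408 ≈ 2898, ∠ = arctan(2898/2) ≈ 89.96°
pole (s+581): 581 + j2898 → |·| = √(581²+2898²) = √8735965 ≈ 2955.7, ∠ = arctan(2898/581) ≈ 78.66°
|T| = 100 · 8.55e+06 / 8.5656e+06 ≈ 99.818
Gain = 20 log₁₀(99.818) ≈ 39.98 dB
∠T = 169.00° − 168.62° = 0.38°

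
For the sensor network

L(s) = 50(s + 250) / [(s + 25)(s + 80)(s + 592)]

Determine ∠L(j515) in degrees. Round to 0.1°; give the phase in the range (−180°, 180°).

-145.3°

At s = jω = j515:
zero (s+250): 250 + j515 → |·| = √(250²+515²) = √327725 ≈ 572.47, ∠ = arctan(515/250) ≈ 64.11°
pole (s+25): 25 + j515 → |·| = √(25²+515²) = √265850 ≈ 515.61, ∠ = arctan(515/25) ≈ 87.22°
pole (s+80): 80 + j515 → |·| = √(80²+515²) = √271625 ≈ 521.18, ∠ = arctan(515/80) ≈ 81.17°
pole (s+592): 592 + j515 → |·| = √(592²+515²) = √615689 ≈ 784.66, ∠ = arctan(515/592) ≈ 41.02°
∠L = 64.11° − 209.41° = -145.30°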